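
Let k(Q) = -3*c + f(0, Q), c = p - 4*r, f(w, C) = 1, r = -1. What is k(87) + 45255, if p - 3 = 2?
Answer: 45229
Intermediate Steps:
p = 5 (p = 3 + 2 = 5)
c = 9 (c = 5 - 4*(-1) = 5 + 4 = 9)
k(Q) = -26 (k(Q) = -3*9 + 1 = -27 + 1 = -26)
k(87) + 45255 = -26 + 45255 = 45229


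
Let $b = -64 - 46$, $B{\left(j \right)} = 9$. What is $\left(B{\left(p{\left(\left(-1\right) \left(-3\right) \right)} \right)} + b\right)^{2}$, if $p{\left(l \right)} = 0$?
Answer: $10201$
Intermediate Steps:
$b = -110$ ($b = -64 - 46 = -110$)
$\left(B{\left(p{\left(\left(-1\right) \left(-3\right) \right)} \right)} + b\right)^{2} = \left(9 - 110\right)^{2} = \left(-101\right)^{2} = 10201$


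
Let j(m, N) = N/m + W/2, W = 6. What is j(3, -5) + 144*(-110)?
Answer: -47516/3 ≈ -15839.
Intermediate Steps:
j(m, N) = 3 + N/m (j(m, N) = N/m + 6/2 = N/m + 6*(1/2) = N/m + 3 = 3 + N/m)
j(3, -5) + 144*(-110) = (3 - 5/3) + 144*(-110) = (3 - 5*1/3) - 15840 = (3 - 5/3) - 15840 = 4/3 - 15840 = -47516/3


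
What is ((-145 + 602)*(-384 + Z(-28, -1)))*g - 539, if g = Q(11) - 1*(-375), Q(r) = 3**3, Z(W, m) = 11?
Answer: -68525861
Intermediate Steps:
Q(r) = 27
g = 402 (g = 27 - 1*(-375) = 27 + 375 = 402)
((-145 + 602)*(-384 + Z(-28, -1)))*g - 539 = ((-145 + 602)*(-384 + 11))*402 - 539 = (457*(-373))*402 - 539 = -170461*402 - 539 = -68525322 - 539 = -68525861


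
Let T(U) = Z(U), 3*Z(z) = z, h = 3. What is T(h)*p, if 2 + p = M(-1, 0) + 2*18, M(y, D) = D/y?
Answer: 34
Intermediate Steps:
Z(z) = z/3
p = 34 (p = -2 + (0/(-1) + 2*18) = -2 + (0*(-1) + 36) = -2 + (0 + 36) = -2 + 36 = 34)
T(U) = U/3
T(h)*p = ((⅓)*3)*34 = 1*34 = 34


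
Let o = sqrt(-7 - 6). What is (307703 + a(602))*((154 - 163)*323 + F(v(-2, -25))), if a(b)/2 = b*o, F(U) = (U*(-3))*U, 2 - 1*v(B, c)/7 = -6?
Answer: -3789362445 - 14827260*I*sqrt(13) ≈ -3.7894e+9 - 5.346e+7*I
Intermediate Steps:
v(B, c) = 56 (v(B, c) = 14 - 7*(-6) = 14 + 42 = 56)
o = I*sqrt(13) (o = sqrt(-13) = I*sqrt(13) ≈ 3.6056*I)
F(U) = -3*U**2 (F(U) = (-3*U)*U = -3*U**2)
a(b) = 2*I*b*sqrt(13) (a(b) = 2*(b*(I*sqrt(13))) = 2*(I*b*sqrt(13)) = 2*I*b*sqrt(13))
(307703 + a(602))*((154 - 163)*323 + F(v(-2, -25))) = (307703 + 2*I*602*sqrt(13))*((154 - 163)*323 - 3*56**2) = (307703 + 1204*I*sqrt(13))*(-9*323 - 3*3136) = (307703 + 1204*I*sqrt(13))*(-2907 - 9408) = (307703 + 1204*I*sqrt(13))*(-12315) = -3789362445 - 14827260*I*sqrt(13)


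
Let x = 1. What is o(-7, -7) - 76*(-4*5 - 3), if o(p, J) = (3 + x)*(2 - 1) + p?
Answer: 1745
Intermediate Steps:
o(p, J) = 4 + p (o(p, J) = (3 + 1)*(2 - 1) + p = 4*1 + p = 4 + p)
o(-7, -7) - 76*(-4*5 - 3) = (4 - 7) - 76*(-4*5 - 3) = -3 - 76*(-20 - 3) = -3 - 76*(-23) = -3 + 1748 = 1745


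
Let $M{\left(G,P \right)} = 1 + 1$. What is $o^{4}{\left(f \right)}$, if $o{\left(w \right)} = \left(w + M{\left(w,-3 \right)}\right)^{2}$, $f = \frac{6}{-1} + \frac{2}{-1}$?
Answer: $1679616$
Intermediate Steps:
$M{\left(G,P \right)} = 2$
$f = -8$ ($f = 6 \left(-1\right) + 2 \left(-1\right) = -6 - 2 = -8$)
$o{\left(w \right)} = \left(2 + w\right)^{2}$ ($o{\left(w \right)} = \left(w + 2\right)^{2} = \left(2 + w\right)^{2}$)
$o^{4}{\left(f \right)} = \left(\left(2 - 8\right)^{2}\right)^{4} = \left(\left(-6\right)^{2}\right)^{4} = 36^{4} = 1679616$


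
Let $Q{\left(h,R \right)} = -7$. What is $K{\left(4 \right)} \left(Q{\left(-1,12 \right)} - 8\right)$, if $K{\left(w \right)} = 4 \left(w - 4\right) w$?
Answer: $0$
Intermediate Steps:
$K{\left(w \right)} = w \left(-16 + 4 w\right)$ ($K{\left(w \right)} = 4 \left(-4 + w\right) w = \left(-16 + 4 w\right) w = w \left(-16 + 4 w\right)$)
$K{\left(4 \right)} \left(Q{\left(-1,12 \right)} - 8\right) = 4 \cdot 4 \left(-4 + 4\right) \left(-7 - 8\right) = 4 \cdot 4 \cdot 0 \left(-15\right) = 0 \left(-15\right) = 0$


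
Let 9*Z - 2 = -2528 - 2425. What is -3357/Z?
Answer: 30213/4951 ≈ 6.1024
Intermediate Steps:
Z = -4951/9 (Z = 2/9 + (-2528 - 2425)/9 = 2/9 + (⅑)*(-4953) = 2/9 - 1651/3 = -4951/9 ≈ -550.11)
-3357/Z = -3357/(-4951/9) = -3357*(-9/4951) = 30213/4951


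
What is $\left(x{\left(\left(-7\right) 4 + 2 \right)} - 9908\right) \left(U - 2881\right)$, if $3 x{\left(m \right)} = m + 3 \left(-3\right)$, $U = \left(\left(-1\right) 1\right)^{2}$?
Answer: $28568640$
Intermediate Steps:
$U = 1$ ($U = \left(-1\right)^{2} = 1$)
$x{\left(m \right)} = -3 + \frac{m}{3}$ ($x{\left(m \right)} = \frac{m + 3 \left(-3\right)}{3} = \frac{m - 9}{3} = \frac{-9 + m}{3} = -3 + \frac{m}{3}$)
$\left(x{\left(\left(-7\right) 4 + 2 \right)} - 9908\right) \left(U - 2881\right) = \left(\left(-3 + \frac{\left(-7\right) 4 + 2}{3}\right) - 9908\right) \left(1 - 2881\right) = \left(\left(-3 + \frac{-28 + 2}{3}\right) - 9908\right) \left(1 + \left(-6804 + 3923\right)\right) = \left(\left(-3 + \frac{1}{3} \left(-26\right)\right) - 9908\right) \left(1 - 2881\right) = \left(\left(-3 - \frac{26}{3}\right) - 9908\right) \left(-2880\right) = \left(- \frac{35}{3} - 9908\right) \left(-2880\right) = \left(- \frac{29759}{3}\right) \left(-2880\right) = 28568640$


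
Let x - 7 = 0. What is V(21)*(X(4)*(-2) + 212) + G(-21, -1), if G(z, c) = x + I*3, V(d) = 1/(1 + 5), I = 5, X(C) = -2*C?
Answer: 60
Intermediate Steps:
x = 7 (x = 7 + 0 = 7)
V(d) = ⅙ (V(d) = 1/6 = ⅙)
G(z, c) = 22 (G(z, c) = 7 + 5*3 = 7 + 15 = 22)
V(21)*(X(4)*(-2) + 212) + G(-21, -1) = (-2*4*(-2) + 212)/6 + 22 = (-8*(-2) + 212)/6 + 22 = (16 + 212)/6 + 22 = (⅙)*228 + 22 = 38 + 22 = 60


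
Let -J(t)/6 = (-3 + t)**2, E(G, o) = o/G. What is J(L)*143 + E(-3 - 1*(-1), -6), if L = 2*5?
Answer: -42039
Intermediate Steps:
L = 10
J(t) = -6*(-3 + t)**2
J(L)*143 + E(-3 - 1*(-1), -6) = -6*(-3 + 10)**2*143 - 6/(-3 - 1*(-1)) = -6*7**2*143 - 6/(-3 + 1) = -6*49*143 - 6/(-2) = -294*143 - 6*(-1/2) = -42042 + 3 = -42039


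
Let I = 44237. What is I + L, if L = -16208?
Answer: 28029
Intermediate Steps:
I + L = 44237 - 16208 = 28029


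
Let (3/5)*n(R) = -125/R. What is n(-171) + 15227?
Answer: 7812076/513 ≈ 15228.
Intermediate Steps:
n(R) = -625/(3*R) (n(R) = 5*(-125/R)/3 = -625/(3*R))
n(-171) + 15227 = -625/3/(-171) + 15227 = -625/3*(-1/171) + 15227 = 625/513 + 15227 = 7812076/513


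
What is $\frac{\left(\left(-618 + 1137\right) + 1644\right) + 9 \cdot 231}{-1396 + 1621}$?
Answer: $\frac{1414}{75} \approx 18.853$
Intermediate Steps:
$\frac{\left(\left(-618 + 1137\right) + 1644\right) + 9 \cdot 231}{-1396 + 1621} = \frac{\left(519 + 1644\right) + 2079}{225} = \left(2163 + 2079\right) \frac{1}{225} = 4242 \cdot \frac{1}{225} = \frac{1414}{75}$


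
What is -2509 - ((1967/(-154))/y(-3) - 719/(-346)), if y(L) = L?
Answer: -14360051/5709 ≈ -2515.3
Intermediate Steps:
-2509 - ((1967/(-154))/y(-3) - 719/(-346)) = -2509 - ((1967/(-154))/(-3) - 719/(-346)) = -2509 - ((1967*(-1/154))*(-1/3) - 719*(-1/346)) = -2509 - (-281/22*(-1/3) + 719/346) = -2509 - (281/66 + 719/346) = -2509 - 1*36170/5709 = -2509 - 36170/5709 = -14360051/5709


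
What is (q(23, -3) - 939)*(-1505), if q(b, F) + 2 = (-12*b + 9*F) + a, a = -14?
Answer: 1893290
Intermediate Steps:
q(b, F) = -16 - 12*b + 9*F (q(b, F) = -2 + ((-12*b + 9*F) - 14) = -2 + (-14 - 12*b + 9*F) = -16 - 12*b + 9*F)
(q(23, -3) - 939)*(-1505) = ((-16 - 12*23 + 9*(-3)) - 939)*(-1505) = ((-16 - 276 - 27) - 939)*(-1505) = (-319 - 939)*(-1505) = -1258*(-1505) = 1893290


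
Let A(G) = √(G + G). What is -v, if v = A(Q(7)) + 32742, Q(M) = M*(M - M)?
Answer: -32742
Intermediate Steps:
Q(M) = 0 (Q(M) = M*0 = 0)
A(G) = √2*√G (A(G) = √(2*G) = √2*√G)
v = 32742 (v = √2*√0 + 32742 = √2*0 + 32742 = 0 + 32742 = 32742)
-v = -1*32742 = -32742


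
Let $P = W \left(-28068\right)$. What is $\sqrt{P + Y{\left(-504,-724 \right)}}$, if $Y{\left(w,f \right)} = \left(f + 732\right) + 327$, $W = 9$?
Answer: $i \sqrt{252277} \approx 502.27 i$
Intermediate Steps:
$P = -252612$ ($P = 9 \left(-28068\right) = -252612$)
$Y{\left(w,f \right)} = 1059 + f$ ($Y{\left(w,f \right)} = \left(732 + f\right) + 327 = 1059 + f$)
$\sqrt{P + Y{\left(-504,-724 \right)}} = \sqrt{-252612 + \left(1059 - 724\right)} = \sqrt{-252612 + 335} = \sqrt{-252277} = i \sqrt{252277}$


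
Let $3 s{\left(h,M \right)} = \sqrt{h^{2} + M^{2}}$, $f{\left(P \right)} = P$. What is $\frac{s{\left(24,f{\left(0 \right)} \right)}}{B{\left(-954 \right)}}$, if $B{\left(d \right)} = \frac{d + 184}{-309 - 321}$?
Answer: $\frac{72}{11} \approx 6.5455$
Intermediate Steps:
$B{\left(d \right)} = - \frac{92}{315} - \frac{d}{630}$ ($B{\left(d \right)} = \frac{184 + d}{-630} = \left(184 + d\right) \left(- \frac{1}{630}\right) = - \frac{92}{315} - \frac{d}{630}$)
$s{\left(h,M \right)} = \frac{\sqrt{M^{2} + h^{2}}}{3}$ ($s{\left(h,M \right)} = \frac{\sqrt{h^{2} + M^{2}}}{3} = \frac{\sqrt{M^{2} + h^{2}}}{3}$)
$\frac{s{\left(24,f{\left(0 \right)} \right)}}{B{\left(-954 \right)}} = \frac{\frac{1}{3} \sqrt{0^{2} + 24^{2}}}{- \frac{92}{315} - - \frac{53}{35}} = \frac{\frac{1}{3} \sqrt{0 + 576}}{- \frac{92}{315} + \frac{53}{35}} = \frac{\frac{1}{3} \sqrt{576}}{\frac{11}{9}} = \frac{1}{3} \cdot 24 \cdot \frac{9}{11} = 8 \cdot \frac{9}{11} = \frac{72}{11}$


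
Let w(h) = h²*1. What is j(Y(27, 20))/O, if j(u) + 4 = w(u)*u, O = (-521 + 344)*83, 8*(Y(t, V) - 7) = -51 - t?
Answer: 529/313408 ≈ 0.0016879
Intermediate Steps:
Y(t, V) = 5/8 - t/8 (Y(t, V) = 7 + (-51 - t)/8 = 7 + (-51/8 - t/8) = 5/8 - t/8)
O = -14691 (O = -177*83 = -14691)
w(h) = h²
j(u) = -4 + u³ (j(u) = -4 + u²*u = -4 + u³)
j(Y(27, 20))/O = (-4 + (5/8 - ⅛*27)³)/(-14691) = (-4 + (5/8 - 27/8)³)*(-1/14691) = (-4 + (-11/4)³)*(-1/14691) = (-4 - 1331/64)*(-1/14691) = -1587/64*(-1/14691) = 529/313408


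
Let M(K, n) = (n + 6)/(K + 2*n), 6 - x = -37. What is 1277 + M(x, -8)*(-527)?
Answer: 35533/27 ≈ 1316.0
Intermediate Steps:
x = 43 (x = 6 - 1*(-37) = 6 + 37 = 43)
M(K, n) = (6 + n)/(K + 2*n)
1277 + M(x, -8)*(-527) = 1277 + ((6 - 8)/(43 + 2*(-8)))*(-527) = 1277 + (-2/(43 - 16))*(-527) = 1277 + (-2/27)*(-527) = 1277 + ((1/27)*(-2))*(-527) = 1277 - 2/27*(-527) = 1277 + 1054/27 = 35533/27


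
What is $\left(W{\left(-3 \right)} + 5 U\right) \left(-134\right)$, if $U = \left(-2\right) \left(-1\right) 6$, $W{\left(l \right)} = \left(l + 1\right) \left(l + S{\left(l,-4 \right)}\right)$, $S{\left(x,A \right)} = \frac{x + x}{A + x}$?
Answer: $- \frac{60300}{7} \approx -8614.3$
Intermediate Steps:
$S{\left(x,A \right)} = \frac{2 x}{A + x}$
$W{\left(l \right)} = \left(1 + l\right) \left(l + \frac{2 l}{-4 + l}\right)$ ($W{\left(l \right)} = \left(l + 1\right) \left(l + \frac{2 l}{-4 + l}\right) = \left(1 + l\right) \left(l + \frac{2 l}{-4 + l}\right)$)
$U = 12$ ($U = 2 \cdot 6 = 12$)
$\left(W{\left(-3 \right)} + 5 U\right) \left(-134\right) = \left(- \frac{3 \left(-2 + \left(-3\right)^{2} - -3\right)}{-4 - 3} + 5 \cdot 12\right) \left(-134\right) = \left(- \frac{3 \left(-2 + 9 + 3\right)}{-7} + 60\right) \left(-134\right) = \left(\left(-3\right) \left(- \frac{1}{7}\right) 10 + 60\right) \left(-134\right) = \left(\frac{30}{7} + 60\right) \left(-134\right) = \frac{450}{7} \left(-134\right) = - \frac{60300}{7}$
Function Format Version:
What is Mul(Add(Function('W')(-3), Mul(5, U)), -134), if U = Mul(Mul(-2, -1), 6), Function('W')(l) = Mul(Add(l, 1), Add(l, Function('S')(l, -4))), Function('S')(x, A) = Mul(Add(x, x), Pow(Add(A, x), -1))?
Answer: Rational(-60300, 7) ≈ -8614.3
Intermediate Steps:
Function('S')(x, A) = Mul(2, x, Pow(Add(A, x), -1)) (Function('S')(x, A) = Mul(Mul(2, x), Pow(Add(A, x), -1)) = Mul(2, x, Pow(Add(A, x), -1)))
Function('W')(l) = Mul(Add(1, l), Add(l, Mul(2, l, Pow(Add(-4, l), -1)))) (Function('W')(l) = Mul(Add(l, 1), Add(l, Mul(2, l, Pow(Add(-4, l), -1)))) = Mul(Add(1, l), Add(l, Mul(2, l, Pow(Add(-4, l), -1)))))
U = 12 (U = Mul(2, 6) = 12)
Mul(Add(Function('W')(-3), Mul(5, U)), -134) = Mul(Add(Mul(-3, Pow(Add(-4, -3), -1), Add(-2, Pow(-3, 2), Mul(-1, -3))), Mul(5, 12)), -134) = Mul(Add(Mul(-3, Pow(-7, -1), Add(-2, 9, 3)), 60), -134) = Mul(Add(Mul(-3, Rational(-1, 7), 10), 60), -134) = Mul(Add(Rational(30, 7), 60), -134) = Mul(Rational(450, 7), -134) = Rational(-60300, 7)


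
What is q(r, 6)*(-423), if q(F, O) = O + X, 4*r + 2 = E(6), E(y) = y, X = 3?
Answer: -3807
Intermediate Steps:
r = 1 (r = -½ + (¼)*6 = -½ + 3/2 = 1)
q(F, O) = 3 + O (q(F, O) = O + 3 = 3 + O)
q(r, 6)*(-423) = (3 + 6)*(-423) = 9*(-423) = -3807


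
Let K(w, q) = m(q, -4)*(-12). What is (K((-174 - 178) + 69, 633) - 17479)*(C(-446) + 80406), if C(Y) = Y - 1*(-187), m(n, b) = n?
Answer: -2009686025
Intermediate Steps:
C(Y) = 187 + Y (C(Y) = Y + 187 = 187 + Y)
K(w, q) = -12*q (K(w, q) = q*(-12) = -12*q)
(K((-174 - 178) + 69, 633) - 17479)*(C(-446) + 80406) = (-12*633 - 17479)*((187 - 446) + 80406) = (-7596 - 17479)*(-259 + 80406) = -25075*80147 = -2009686025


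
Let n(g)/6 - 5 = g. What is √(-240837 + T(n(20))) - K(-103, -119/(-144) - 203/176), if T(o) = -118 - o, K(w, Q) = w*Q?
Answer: -26677/792 + I*√241105 ≈ -33.683 + 491.02*I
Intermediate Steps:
n(g) = 30 + 6*g
K(w, Q) = Q*w
√(-240837 + T(n(20))) - K(-103, -119/(-144) - 203/176) = √(-240837 + (-118 - (30 + 6*20))) - (-119/(-144) - 203/176)*(-103) = √(-240837 + (-118 - (30 + 120))) - (-119*(-1/144) - 203*1/176)*(-103) = √(-240837 + (-118 - 1*150)) - (119/144 - 203/176)*(-103) = √(-240837 + (-118 - 150)) - (-259)*(-103)/792 = √(-240837 - 268) - 1*26677/792 = √(-241105) - 26677/792 = I*√241105 - 26677/792 = -26677/792 + I*√241105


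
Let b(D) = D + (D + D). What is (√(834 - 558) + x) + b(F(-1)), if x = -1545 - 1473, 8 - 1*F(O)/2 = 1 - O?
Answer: -2982 + 2*√69 ≈ -2965.4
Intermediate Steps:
F(O) = 14 + 2*O (F(O) = 16 - 2*(1 - O) = 16 + (-2 + 2*O) = 14 + 2*O)
b(D) = 3*D (b(D) = D + 2*D = 3*D)
x = -3018
(√(834 - 558) + x) + b(F(-1)) = (√(834 - 558) - 3018) + 3*(14 + 2*(-1)) = (√276 - 3018) + 3*(14 - 2) = (2*√69 - 3018) + 3*12 = (-3018 + 2*√69) + 36 = -2982 + 2*√69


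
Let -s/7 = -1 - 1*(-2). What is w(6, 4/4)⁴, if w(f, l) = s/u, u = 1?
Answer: 2401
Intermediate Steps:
s = -7 (s = -7*(-1 - 1*(-2)) = -7*(-1 + 2) = -7*1 = -7)
w(f, l) = -7 (w(f, l) = -7/1 = -7*1 = -7)
w(6, 4/4)⁴ = (-7)⁴ = 2401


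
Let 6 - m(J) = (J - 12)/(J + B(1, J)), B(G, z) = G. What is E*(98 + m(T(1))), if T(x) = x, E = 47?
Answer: 10293/2 ≈ 5146.5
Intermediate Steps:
m(J) = 6 - (-12 + J)/(1 + J) (m(J) = 6 - (J - 12)/(J + 1) = 6 - (-12 + J)/(1 + J))
E*(98 + m(T(1))) = 47*(98 + (18 + 5*1)/(1 + 1)) = 47*(98 + (18 + 5)/2) = 47*(98 + (1/2)*23) = 47*(98 + 23/2) = 47*(219/2) = 10293/2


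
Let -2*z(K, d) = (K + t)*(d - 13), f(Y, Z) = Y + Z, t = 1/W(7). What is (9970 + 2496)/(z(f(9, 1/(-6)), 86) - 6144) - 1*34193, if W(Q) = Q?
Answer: -18588943225/543617 ≈ -34195.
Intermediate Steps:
t = 1/7 ≈ 0.14286
z(K, d) = -(-13 + d)*(1/7 + K)/2 (z(K, d) = -(K + 1/7)*(d - 13)/2 = -(1/7 + K)*(-13 + d)/2 = -(-13 + d)*(1/7 + K)/2)
(9970 + 2496)/(z(f(9, 1/(-6)), 86) - 6144) - 1*34193 = (9970 + 2496)/((13/14 - 1/14*86 + 13*(9 + 1/(-6))/2 - 1/2*(9 + 1/(-6))*86) - 6144) - 1*34193 = 12466/((13/14 - 43/7 + 13*(9 - 1/6)/2 - 1/2*(9 - 1/6)*86) - 6144) - 34193 = 12466/((13/14 - 43/7 + (13/2)*(53/6) - 1/2*53/6*86) - 6144) - 34193 = 12466/((13/14 - 43/7 + 689/12 - 2279/6) - 6144) - 34193 = 12466/(-27521/84 - 6144) - 34193 = 12466/(-543617/84) - 34193 = 12466*(-84/543617) - 34193 = -1047144/543617 - 34193 = -18588943225/543617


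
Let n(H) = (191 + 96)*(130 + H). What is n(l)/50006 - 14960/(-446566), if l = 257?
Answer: 25173864407/11165489698 ≈ 2.2546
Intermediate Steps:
n(H) = 37310 + 287*H (n(H) = 287*(130 + H) = 37310 + 287*H)
n(l)/50006 - 14960/(-446566) = (37310 + 287*257)/50006 - 14960/(-446566) = (37310 + 73759)*(1/50006) - 14960*(-1/446566) = 111069*(1/50006) + 7480/223283 = 111069/50006 + 7480/223283 = 25173864407/11165489698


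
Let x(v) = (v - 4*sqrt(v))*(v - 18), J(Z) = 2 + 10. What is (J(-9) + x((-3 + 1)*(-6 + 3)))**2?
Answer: 17424 - 5760*sqrt(6) ≈ 3314.9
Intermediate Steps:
J(Z) = 12
x(v) = (-18 + v)*(v - 4*sqrt(v)) (x(v) = (v - 4*sqrt(v))*(-18 + v) = (-18 + v)*(v - 4*sqrt(v)))
(J(-9) + x((-3 + 1)*(-6 + 3)))**2 = (12 + (((-3 + 1)*(-6 + 3))**2 - 18*(-3 + 1)*(-6 + 3) - 4*6*sqrt(6) + 72*sqrt((-3 + 1)*(-6 + 3))))**2 = (12 + ((-2*(-3))**2 - (-36)*(-3) - 4*6*sqrt(6) + 72*sqrt(-2*(-3))))**2 = (12 + (6**2 - 18*6 - 24*sqrt(6) + 72*sqrt(6)))**2 = (12 + (36 - 108 - 24*sqrt(6) + 72*sqrt(6)))**2 = (12 + (-72 + 48*sqrt(6)))**2 = (-60 + 48*sqrt(6))**2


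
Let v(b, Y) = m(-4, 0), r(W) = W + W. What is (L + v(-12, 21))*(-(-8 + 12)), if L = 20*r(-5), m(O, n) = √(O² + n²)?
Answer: 784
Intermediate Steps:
r(W) = 2*W
v(b, Y) = 4 (v(b, Y) = √((-4)² + 0²) = √(16 + 0) = √16 = 4)
L = -200 (L = 20*(2*(-5)) = 20*(-10) = -200)
(L + v(-12, 21))*(-(-8 + 12)) = (-200 + 4)*(-(-8 + 12)) = -(-196)*4 = -196*(-4) = 784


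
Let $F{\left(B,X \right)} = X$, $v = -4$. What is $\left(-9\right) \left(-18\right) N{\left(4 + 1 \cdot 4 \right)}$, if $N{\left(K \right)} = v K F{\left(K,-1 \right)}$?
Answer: $5184$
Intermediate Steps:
$N{\left(K \right)} = 4 K$ ($N{\left(K \right)} = - 4 K \left(-1\right) = 4 K$)
$\left(-9\right) \left(-18\right) N{\left(4 + 1 \cdot 4 \right)} = \left(-9\right) \left(-18\right) 4 \left(4 + 1 \cdot 4\right) = 162 \cdot 4 \left(4 + 4\right) = 162 \cdot 4 \cdot 8 = 162 \cdot 32 = 5184$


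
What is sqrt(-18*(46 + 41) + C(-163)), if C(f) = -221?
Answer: I*sqrt(1787) ≈ 42.273*I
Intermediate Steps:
sqrt(-18*(46 + 41) + C(-163)) = sqrt(-18*(46 + 41) - 221) = sqrt(-18*87 - 221) = sqrt(-1566 - 221) = sqrt(-1787) = I*sqrt(1787)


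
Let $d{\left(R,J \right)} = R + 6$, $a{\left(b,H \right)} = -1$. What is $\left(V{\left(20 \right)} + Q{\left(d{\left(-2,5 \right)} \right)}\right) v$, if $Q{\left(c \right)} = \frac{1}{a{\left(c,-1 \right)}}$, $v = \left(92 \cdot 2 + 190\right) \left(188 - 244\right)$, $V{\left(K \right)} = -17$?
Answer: $376992$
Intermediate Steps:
$d{\left(R,J \right)} = 6 + R$
$v = -20944$ ($v = \left(184 + 190\right) \left(-56\right) = 374 \left(-56\right) = -20944$)
$Q{\left(c \right)} = -1$ ($Q{\left(c \right)} = \frac{1}{-1} = -1$)
$\left(V{\left(20 \right)} + Q{\left(d{\left(-2,5 \right)} \right)}\right) v = \left(-17 - 1\right) \left(-20944\right) = \left(-18\right) \left(-20944\right) = 376992$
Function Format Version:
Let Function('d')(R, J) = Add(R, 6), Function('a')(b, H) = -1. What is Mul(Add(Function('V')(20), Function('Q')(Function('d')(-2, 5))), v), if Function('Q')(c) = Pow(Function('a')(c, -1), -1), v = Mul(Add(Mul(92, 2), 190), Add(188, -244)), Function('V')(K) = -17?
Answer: 376992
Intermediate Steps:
Function('d')(R, J) = Add(6, R)
v = -20944 (v = Mul(Add(184, 190), -56) = Mul(374, -56) = -20944)
Function('Q')(c) = -1 (Function('Q')(c) = Pow(-1, -1) = -1)
Mul(Add(Function('V')(20), Function('Q')(Function('d')(-2, 5))), v) = Mul(Add(-17, -1), -20944) = Mul(-18, -20944) = 376992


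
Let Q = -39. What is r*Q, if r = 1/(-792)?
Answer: 13/264 ≈ 0.049242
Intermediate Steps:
r = -1/792 ≈ -0.0012626
r*Q = -1/792*(-39) = 13/264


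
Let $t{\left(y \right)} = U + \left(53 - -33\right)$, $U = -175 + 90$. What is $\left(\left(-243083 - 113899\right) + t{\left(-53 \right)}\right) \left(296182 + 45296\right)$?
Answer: $-121901157918$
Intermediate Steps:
$U = -85$
$t{\left(y \right)} = 1$ ($t{\left(y \right)} = -85 + \left(53 - -33\right) = -85 + \left(53 + 33\right) = -85 + 86 = 1$)
$\left(\left(-243083 - 113899\right) + t{\left(-53 \right)}\right) \left(296182 + 45296\right) = \left(\left(-243083 - 113899\right) + 1\right) \left(296182 + 45296\right) = \left(-356982 + 1\right) 341478 = \left(-356981\right) 341478 = -121901157918$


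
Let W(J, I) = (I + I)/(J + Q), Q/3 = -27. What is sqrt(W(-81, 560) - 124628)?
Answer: 2*I*sqrt(2523857)/9 ≈ 353.04*I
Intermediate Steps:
Q = -81 (Q = 3*(-27) = -81)
W(J, I) = 2*I/(-81 + J) (W(J, I) = (I + I)/(J - 81) = (2*I)/(-81 + J) = 2*I/(-81 + J))
sqrt(W(-81, 560) - 124628) = sqrt(2*560/(-81 - 81) - 124628) = sqrt(2*560/(-162) - 124628) = sqrt(2*560*(-1/162) - 124628) = sqrt(-560/81 - 124628) = sqrt(-10095428/81) = 2*I*sqrt(2523857)/9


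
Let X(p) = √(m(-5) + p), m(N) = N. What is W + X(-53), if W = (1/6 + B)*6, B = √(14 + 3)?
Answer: 1 + 6*√17 + I*√58 ≈ 25.739 + 7.6158*I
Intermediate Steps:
X(p) = √(-5 + p)
B = √17 ≈ 4.1231
W = 1 + 6*√17 (W = (1/6 + √17)*6 = (⅙ + √17)*6 = 1 + 6*√17 ≈ 25.739)
W + X(-53) = (1 + 6*√17) + √(-5 - 53) = (1 + 6*√17) + √(-58) = (1 + 6*√17) + I*√58 = 1 + 6*√17 + I*√58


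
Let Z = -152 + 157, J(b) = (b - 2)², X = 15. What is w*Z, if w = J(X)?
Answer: 845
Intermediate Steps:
J(b) = (-2 + b)²
w = 169 (w = (-2 + 15)² = 13² = 169)
Z = 5
w*Z = 169*5 = 845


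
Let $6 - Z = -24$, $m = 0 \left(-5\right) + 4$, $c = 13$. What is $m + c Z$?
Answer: $394$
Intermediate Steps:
$m = 4$ ($m = 0 + 4 = 4$)
$Z = 30$ ($Z = 6 - -24 = 6 + 24 = 30$)
$m + c Z = 4 + 13 \cdot 30 = 4 + 390 = 394$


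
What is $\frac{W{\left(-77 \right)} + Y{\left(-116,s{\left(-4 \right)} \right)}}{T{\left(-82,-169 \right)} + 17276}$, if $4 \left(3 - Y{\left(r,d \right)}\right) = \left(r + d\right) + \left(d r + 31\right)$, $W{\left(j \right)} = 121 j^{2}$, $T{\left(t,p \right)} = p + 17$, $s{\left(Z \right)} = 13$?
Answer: $\frac{239269}{5708} \approx 41.918$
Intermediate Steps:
$T{\left(t,p \right)} = 17 + p$
$Y{\left(r,d \right)} = - \frac{19}{4} - \frac{d}{4} - \frac{r}{4} - \frac{d r}{4}$ ($Y{\left(r,d \right)} = 3 - \frac{\left(r + d\right) + \left(d r + 31\right)}{4} = 3 - \frac{\left(d + r\right) + \left(31 + d r\right)}{4} = 3 - \frac{31 + d + r + d r}{4} = 3 - \left(\frac{31}{4} + \frac{d}{4} + \frac{r}{4} + \frac{d r}{4}\right) = - \frac{19}{4} - \frac{d}{4} - \frac{r}{4} - \frac{d r}{4}$)
$\frac{W{\left(-77 \right)} + Y{\left(-116,s{\left(-4 \right)} \right)}}{T{\left(-82,-169 \right)} + 17276} = \frac{121 \left(-77\right)^{2} - \left(-21 - 377\right)}{\left(17 - 169\right) + 17276} = \frac{121 \cdot 5929 + \left(- \frac{19}{4} - \frac{13}{4} + 29 + 377\right)}{-152 + 17276} = \frac{717409 + 398}{17124} = 717807 \cdot \frac{1}{17124} = \frac{239269}{5708}$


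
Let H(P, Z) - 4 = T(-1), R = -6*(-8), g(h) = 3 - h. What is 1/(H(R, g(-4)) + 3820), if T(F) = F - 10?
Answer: 1/3813 ≈ 0.00026226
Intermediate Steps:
T(F) = -10 + F
R = 48
H(P, Z) = -7 (H(P, Z) = 4 + (-10 - 1) = 4 - 11 = -7)
1/(H(R, g(-4)) + 3820) = 1/(-7 + 3820) = 1/3813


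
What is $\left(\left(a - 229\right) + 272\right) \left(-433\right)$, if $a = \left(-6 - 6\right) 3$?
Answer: $-3031$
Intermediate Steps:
$a = -36$ ($a = \left(-12\right) 3 = -36$)
$\left(\left(a - 229\right) + 272\right) \left(-433\right) = \left(\left(-36 - 229\right) + 272\right) \left(-433\right) = \left(-265 + 272\right) \left(-433\right) = 7 \left(-433\right) = -3031$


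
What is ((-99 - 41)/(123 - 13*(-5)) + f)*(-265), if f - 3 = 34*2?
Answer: -875030/47 ≈ -18618.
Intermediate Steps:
f = 71 (f = 3 + 34*2 = 3 + 68 = 71)
((-99 - 41)/(123 - 13*(-5)) + f)*(-265) = ((-99 - 41)/(123 - 13*(-5)) + 71)*(-265) = (-140/(123 + 65) + 71)*(-265) = (-140/188 + 71)*(-265) = (-140*1/188 + 71)*(-265) = (-35/47 + 71)*(-265) = (3302/47)*(-265) = -875030/47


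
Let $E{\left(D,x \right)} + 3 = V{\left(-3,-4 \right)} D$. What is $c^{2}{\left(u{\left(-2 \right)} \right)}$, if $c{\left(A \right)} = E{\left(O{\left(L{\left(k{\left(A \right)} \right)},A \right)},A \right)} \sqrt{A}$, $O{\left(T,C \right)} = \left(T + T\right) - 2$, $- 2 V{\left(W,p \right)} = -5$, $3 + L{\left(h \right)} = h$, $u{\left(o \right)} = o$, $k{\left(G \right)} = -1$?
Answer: $-1568$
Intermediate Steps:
$L{\left(h \right)} = -3 + h$
$V{\left(W,p \right)} = \frac{5}{2}$ ($V{\left(W,p \right)} = \left(- \frac{1}{2}\right) \left(-5\right) = \frac{5}{2}$)
$O{\left(T,C \right)} = -2 + 2 T$ ($O{\left(T,C \right)} = 2 T - 2 = -2 + 2 T$)
$E{\left(D,x \right)} = -3 + \frac{5 D}{2}$
$c{\left(A \right)} = - 28 \sqrt{A}$ ($c{\left(A \right)} = \left(-3 + \frac{5 \left(-2 + 2 \left(-3 - 1\right)\right)}{2}\right) \sqrt{A} = \left(-3 + \frac{5 \left(-2 + 2 \left(-4\right)\right)}{2}\right) \sqrt{A} = \left(-3 + \frac{5 \left(-2 - 8\right)}{2}\right) \sqrt{A} = \left(-3 + \frac{5}{2} \left(-10\right)\right) \sqrt{A} = \left(-3 - 25\right) \sqrt{A} = - 28 \sqrt{A}$)
$c^{2}{\left(u{\left(-2 \right)} \right)} = \left(- 28 \sqrt{-2}\right)^{2} = \left(- 28 i \sqrt{2}\right)^{2} = -1568$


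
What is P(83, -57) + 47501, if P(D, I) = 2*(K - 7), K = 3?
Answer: 47493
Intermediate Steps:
P(D, I) = -8 (P(D, I) = 2*(3 - 7) = 2*(-4) = -8)
P(83, -57) + 47501 = -8 + 47501 = 47493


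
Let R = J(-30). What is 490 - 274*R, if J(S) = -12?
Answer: 3778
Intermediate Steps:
R = -12
490 - 274*R = 490 - 274*(-12) = 490 + 3288 = 3778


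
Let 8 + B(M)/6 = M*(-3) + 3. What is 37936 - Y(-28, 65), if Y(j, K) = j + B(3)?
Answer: 38048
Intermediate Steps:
B(M) = -30 - 18*M (B(M) = -48 + 6*(M*(-3) + 3) = -48 + 6*(-3*M + 3) = -48 + 6*(3 - 3*M) = -48 + (18 - 18*M) = -30 - 18*M)
Y(j, K) = -84 + j (Y(j, K) = j + (-30 - 18*3) = j + (-30 - 54) = j - 84 = -84 + j)
37936 - Y(-28, 65) = 37936 - (-84 - 28) = 37936 - 1*(-112) = 37936 + 112 = 38048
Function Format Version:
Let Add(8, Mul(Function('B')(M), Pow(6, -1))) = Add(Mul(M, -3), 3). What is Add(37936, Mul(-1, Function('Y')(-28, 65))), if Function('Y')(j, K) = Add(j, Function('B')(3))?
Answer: 38048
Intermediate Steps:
Function('B')(M) = Add(-30, Mul(-18, M)) (Function('B')(M) = Add(-48, Mul(6, Add(Mul(M, -3), 3))) = Add(-48, Mul(6, Add(Mul(-3, M), 3))) = Add(-48, Mul(6, Add(3, Mul(-3, M)))) = Add(-48, Add(18, Mul(-18, M))) = Add(-30, Mul(-18, M)))
Function('Y')(j, K) = Add(-84, j) (Function('Y')(j, K) = Add(j, Add(-30, Mul(-18, 3))) = Add(j, Add(-30, -54)) = Add(j, -84) = Add(-84, j))
Add(37936, Mul(-1, Function('Y')(-28, 65))) = Add(37936, Mul(-1, Add(-84, -28))) = Add(37936, Mul(-1, -112)) = Add(37936, 112) = 38048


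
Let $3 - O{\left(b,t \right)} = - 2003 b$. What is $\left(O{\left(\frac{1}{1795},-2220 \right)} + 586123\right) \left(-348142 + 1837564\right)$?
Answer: $\frac{1567018165026006}{1795} \approx 8.7299 \cdot 10^{11}$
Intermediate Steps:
$O{\left(b,t \right)} = 3 + 2003 b$ ($O{\left(b,t \right)} = 3 - - 2003 b = 3 + 2003 b$)
$\left(O{\left(\frac{1}{1795},-2220 \right)} + 586123\right) \left(-348142 + 1837564\right) = \left(\left(3 + \frac{2003}{1795}\right) + 586123\right) \left(-348142 + 1837564\right) = \left(\left(3 + 2003 \cdot \frac{1}{1795}\right) + 586123\right) 1489422 = \left(\left(3 + \frac{2003}{1795}\right) + 586123\right) 1489422 = \left(\frac{7388}{1795} + 586123\right) 1489422 = \frac{1052098173}{1795} \cdot 1489422 = \frac{1567018165026006}{1795}$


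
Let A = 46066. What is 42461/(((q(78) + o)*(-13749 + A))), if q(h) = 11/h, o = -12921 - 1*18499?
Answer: -3311958/79200855433 ≈ -4.1817e-5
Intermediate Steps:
o = -31420 (o = -12921 - 18499 = -31420)
42461/(((q(78) + o)*(-13749 + A))) = 42461/(((11/78 - 31420)*(-13749 + 46066))) = 42461/(((11*(1/78) - 31420)*32317)) = 42461/(((11/78 - 31420)*32317)) = 42461/((-2450749/78*32317)) = 42461/(-79200855433/78) = 42461*(-78/79200855433) = -3311958/79200855433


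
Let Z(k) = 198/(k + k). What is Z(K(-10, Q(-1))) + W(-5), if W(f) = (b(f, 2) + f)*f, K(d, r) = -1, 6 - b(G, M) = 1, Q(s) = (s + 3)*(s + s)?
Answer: -99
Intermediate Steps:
Q(s) = 2*s*(3 + s) (Q(s) = (3 + s)*(2*s) = 2*s*(3 + s))
b(G, M) = 5 (b(G, M) = 6 - 1*1 = 6 - 1 = 5)
W(f) = f*(5 + f) (W(f) = (5 + f)*f = f*(5 + f))
Z(k) = 99/k (Z(k) = 198/((2*k)) = 198*(1/(2*k)) = 99/k)
Z(K(-10, Q(-1))) + W(-5) = 99/(-1) - 5*(5 - 5) = 99*(-1) - 5*0 = -99 + 0 = -99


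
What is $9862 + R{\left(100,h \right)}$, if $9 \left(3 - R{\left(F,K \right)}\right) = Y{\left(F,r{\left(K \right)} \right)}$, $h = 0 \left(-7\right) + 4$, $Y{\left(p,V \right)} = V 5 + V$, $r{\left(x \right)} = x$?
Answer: $\frac{29587}{3} \approx 9862.3$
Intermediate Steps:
$Y{\left(p,V \right)} = 6 V$ ($Y{\left(p,V \right)} = 5 V + V = 6 V$)
$h = 4$ ($h = 0 + 4 = 4$)
$R{\left(F,K \right)} = 3 - \frac{2 K}{3}$ ($R{\left(F,K \right)} = 3 - \frac{6 K}{9} = 3 - \frac{2 K}{3}$)
$9862 + R{\left(100,h \right)} = 9862 + \left(3 - \frac{8}{3}\right) = 9862 + \frac{1}{3} = \frac{29587}{3}$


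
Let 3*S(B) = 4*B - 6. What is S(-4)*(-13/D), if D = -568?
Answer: -143/852 ≈ -0.16784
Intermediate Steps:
S(B) = -2 + 4*B/3 (S(B) = (4*B - 6)/3 = (-6 + 4*B)/3 = -2 + 4*B/3)
S(-4)*(-13/D) = (-2 + (4/3)*(-4))*(-13/(-568)) = (-2 - 16/3)*(-13*(-1/568)) = -22/3*13/568 = -143/852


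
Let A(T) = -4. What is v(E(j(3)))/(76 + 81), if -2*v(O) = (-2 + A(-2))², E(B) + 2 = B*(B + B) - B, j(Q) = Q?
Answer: -18/157 ≈ -0.11465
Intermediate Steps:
E(B) = -2 - B + 2*B² (E(B) = -2 + (B*(B + B) - B) = -2 + (B*(2*B) - B) = -2 + (2*B² - B) = -2 + (-B + 2*B²) = -2 - B + 2*B²)
v(O) = -18 (v(O) = -(-2 - 4)²/2 = -½*(-6)² = -½*36 = -18)
v(E(j(3)))/(76 + 81) = -18/(76 + 81) = -18/157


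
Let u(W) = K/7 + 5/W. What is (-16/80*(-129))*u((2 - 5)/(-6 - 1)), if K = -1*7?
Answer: 1376/5 ≈ 275.20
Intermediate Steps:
K = -7
u(W) = -1 + 5/W (u(W) = -7/7 + 5/W = -7*1/7 + 5/W = -1 + 5/W)
(-16/80*(-129))*u((2 - 5)/(-6 - 1)) = (-16/80*(-129))*((5 - (2 - 5)/(-6 - 1))/(((2 - 5)/(-6 - 1)))) = (-16*1/80*(-129))*((5 - (-3)/(-7))/((-3/(-7)))) = (-1/5*(-129))*((5 - (-3)*(-1)/7)/((-3*(-1/7)))) = 129*((5 - 1*3/7)/(3/7))/5 = 129*(7*(5 - 3/7)/3)/5 = 129*((7/3)*(32/7))/5 = (129/5)*(32/3) = 1376/5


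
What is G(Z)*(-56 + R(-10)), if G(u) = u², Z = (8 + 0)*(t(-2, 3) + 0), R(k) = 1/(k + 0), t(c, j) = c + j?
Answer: -17952/5 ≈ -3590.4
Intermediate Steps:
R(k) = 1/k
Z = 8 (Z = (8 + 0)*((-2 + 3) + 0) = 8*(1 + 0) = 8*1 = 8)
G(Z)*(-56 + R(-10)) = 8²*(-56 + 1/(-10)) = 64*(-56 - ⅒) = 64*(-561/10) = -17952/5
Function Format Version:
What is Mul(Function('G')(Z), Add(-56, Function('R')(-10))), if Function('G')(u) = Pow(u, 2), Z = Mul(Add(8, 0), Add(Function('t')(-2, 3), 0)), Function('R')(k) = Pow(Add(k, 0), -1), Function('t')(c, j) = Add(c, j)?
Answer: Rational(-17952, 5) ≈ -3590.4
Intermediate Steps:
Function('R')(k) = Pow(k, -1)
Z = 8 (Z = Mul(Add(8, 0), Add(Add(-2, 3), 0)) = Mul(8, Add(1, 0)) = Mul(8, 1) = 8)
Mul(Function('G')(Z), Add(-56, Function('R')(-10))) = Mul(Pow(8, 2), Add(-56, Pow(-10, -1))) = Mul(64, Add(-56, Rational(-1, 10))) = Mul(64, Rational(-561, 10)) = Rational(-17952, 5)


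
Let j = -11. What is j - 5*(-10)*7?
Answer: 339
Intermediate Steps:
j - 5*(-10)*7 = -11 - 5*(-10)*7 = -11 + 50*7 = -11 + 350 = 339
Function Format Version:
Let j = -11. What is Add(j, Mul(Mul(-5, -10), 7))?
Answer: 339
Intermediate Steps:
Add(j, Mul(Mul(-5, -10), 7)) = Add(-11, Mul(Mul(-5, -10), 7)) = Add(-11, Mul(50, 7)) = Add(-11, 350) = 339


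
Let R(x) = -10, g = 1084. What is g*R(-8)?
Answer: -10840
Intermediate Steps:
g*R(-8) = 1084*(-10) = -10840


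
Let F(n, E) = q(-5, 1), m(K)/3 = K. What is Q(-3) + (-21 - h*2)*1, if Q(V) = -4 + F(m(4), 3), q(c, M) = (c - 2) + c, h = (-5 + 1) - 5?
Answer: -19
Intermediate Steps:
m(K) = 3*K
h = -9 (h = -4 - 5 = -9)
q(c, M) = -2 + 2*c (q(c, M) = (-2 + c) + c = -2 + 2*c)
F(n, E) = -12 (F(n, E) = -2 + 2*(-5) = -2 - 10 = -12)
Q(V) = -16 (Q(V) = -4 - 12 = -16)
Q(-3) + (-21 - h*2)*1 = -16 + (-21 - (-9)*2)*1 = -16 + (-21 - 1*(-18))*1 = -16 + (-21 + 18)*1 = -16 - 3*1 = -16 - 3 = -19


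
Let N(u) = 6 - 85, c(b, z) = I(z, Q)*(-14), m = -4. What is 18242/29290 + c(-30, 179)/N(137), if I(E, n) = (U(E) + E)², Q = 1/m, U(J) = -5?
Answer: 6208208839/1156955 ≈ 5366.0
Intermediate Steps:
Q = -¼ (Q = 1/(-4) = -¼ ≈ -0.25000)
I(E, n) = (-5 + E)²
c(b, z) = -14*(-5 + z)² (c(b, z) = (-5 + z)²*(-14) = -14*(-5 + z)²)
N(u) = -79
18242/29290 + c(-30, 179)/N(137) = 18242/29290 - 14*(-5 + 179)²/(-79) = 18242*(1/29290) - 14*174²*(-1/79) = 9121/14645 - 14*30276*(-1/79) = 9121/14645 - 423864*(-1/79) = 9121/14645 + 423864/79 = 6208208839/1156955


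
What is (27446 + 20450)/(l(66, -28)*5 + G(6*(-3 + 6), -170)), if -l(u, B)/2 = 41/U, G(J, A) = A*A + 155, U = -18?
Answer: 107766/65425 ≈ 1.6472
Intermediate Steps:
G(J, A) = 155 + A² (G(J, A) = A² + 155 = 155 + A²)
l(u, B) = 41/9 (l(u, B) = -82/(-18) = -82*(-1)/18 = -2*(-41/18) = 41/9)
(27446 + 20450)/(l(66, -28)*5 + G(6*(-3 + 6), -170)) = (27446 + 20450)/((41/9)*5 + (155 + (-170)²)) = 47896/(205/9 + (155 + 28900)) = 47896/(205/9 + 29055) = 47896/(261700/9) = 47896*(9/261700) = 107766/65425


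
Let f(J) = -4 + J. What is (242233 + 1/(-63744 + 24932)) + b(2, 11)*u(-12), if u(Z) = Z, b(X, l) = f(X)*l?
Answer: 9411793563/38812 ≈ 2.4250e+5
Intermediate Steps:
b(X, l) = l*(-4 + X) (b(X, l) = (-4 + X)*l = l*(-4 + X))
(242233 + 1/(-63744 + 24932)) + b(2, 11)*u(-12) = (242233 + 1/(-63744 + 24932)) + (11*(-4 + 2))*(-12) = (242233 + 1/(-38812)) + (11*(-2))*(-12) = (242233 - 1/38812) - 22*(-12) = 9401547195/38812 + 264 = 9411793563/38812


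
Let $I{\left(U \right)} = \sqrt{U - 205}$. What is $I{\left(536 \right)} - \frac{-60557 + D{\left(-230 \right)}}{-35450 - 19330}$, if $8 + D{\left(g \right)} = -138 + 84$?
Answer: $- \frac{60619}{54780} + \sqrt{331} \approx 17.087$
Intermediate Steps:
$D{\left(g \right)} = -62$ ($D{\left(g \right)} = -8 + \left(-138 + 84\right) = -8 - 54 = -62$)
$I{\left(U \right)} = \sqrt{-205 + U}$
$I{\left(536 \right)} - \frac{-60557 + D{\left(-230 \right)}}{-35450 - 19330} = \sqrt{-205 + 536} - \frac{-60557 - 62}{-35450 - 19330} = \sqrt{331} - - \frac{60619}{-54780} = \sqrt{331} - \left(-60619\right) \left(- \frac{1}{54780}\right) = \sqrt{331} - \frac{60619}{54780} = - \frac{60619}{54780} + \sqrt{331}$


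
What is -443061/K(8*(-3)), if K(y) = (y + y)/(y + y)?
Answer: -443061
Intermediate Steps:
K(y) = 1 (K(y) = (2*y)/((2*y)) = (2*y)*(1/(2*y)) = 1)
-443061/K(8*(-3)) = -443061/1 = -443061*1 = -443061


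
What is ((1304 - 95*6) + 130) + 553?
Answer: 1417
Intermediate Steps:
((1304 - 95*6) + 130) + 553 = ((1304 - 570) + 130) + 553 = (734 + 130) + 553 = 864 + 553 = 1417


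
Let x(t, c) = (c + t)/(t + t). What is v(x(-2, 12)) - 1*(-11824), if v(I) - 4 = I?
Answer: 23651/2 ≈ 11826.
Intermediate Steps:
x(t, c) = (c + t)/(2*t) (x(t, c) = (c + t)/((2*t)) = (c + t)*(1/(2*t)) = (c + t)/(2*t))
v(I) = 4 + I
v(x(-2, 12)) - 1*(-11824) = (4 + (1/2)*(12 - 2)/(-2)) - 1*(-11824) = (4 + (1/2)*(-1/2)*10) + 11824 = (4 - 5/2) + 11824 = 3/2 + 11824 = 23651/2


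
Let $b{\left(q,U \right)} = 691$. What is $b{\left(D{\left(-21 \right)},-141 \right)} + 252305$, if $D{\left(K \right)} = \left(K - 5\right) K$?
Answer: $252996$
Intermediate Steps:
$D{\left(K \right)} = K \left(-5 + K\right)$ ($D{\left(K \right)} = \left(-5 + K\right) K = K \left(-5 + K\right)$)
$b{\left(D{\left(-21 \right)},-141 \right)} + 252305 = 691 + 252305 = 252996$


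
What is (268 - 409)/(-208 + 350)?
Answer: -141/142 ≈ -0.99296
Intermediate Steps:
(268 - 409)/(-208 + 350) = -141/142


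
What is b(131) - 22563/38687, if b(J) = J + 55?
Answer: 7173219/38687 ≈ 185.42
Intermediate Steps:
b(J) = 55 + J
b(131) - 22563/38687 = (55 + 131) - 22563/38687 = 186 - 22563/38687 = 7173219/38687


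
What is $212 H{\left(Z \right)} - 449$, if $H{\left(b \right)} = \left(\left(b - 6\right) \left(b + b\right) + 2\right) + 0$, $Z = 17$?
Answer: $79263$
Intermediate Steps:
$H{\left(b \right)} = 2 + 2 b \left(-6 + b\right)$ ($H{\left(b \right)} = \left(\left(-6 + b\right) 2 b + 2\right) + 0 = \left(2 b \left(-6 + b\right) + 2\right) + 0 = \left(2 + 2 b \left(-6 + b\right)\right) + 0 = 2 + 2 b \left(-6 + b\right)$)
$212 H{\left(Z \right)} - 449 = 212 \left(2 - 204 + 2 \cdot 17^{2}\right) - 449 = 212 \left(2 - 204 + 2 \cdot 289\right) - 449 = 212 \left(2 - 204 + 578\right) - 449 = 212 \cdot 376 - 449 = 79712 - 449 = 79263$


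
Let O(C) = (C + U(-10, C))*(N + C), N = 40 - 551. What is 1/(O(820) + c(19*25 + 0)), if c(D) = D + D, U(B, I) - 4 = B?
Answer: 1/252476 ≈ 3.9608e-6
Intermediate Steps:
N = -511
U(B, I) = 4 + B
c(D) = 2*D
O(C) = (-511 + C)*(-6 + C) (O(C) = (C + (4 - 10))*(-511 + C) = (C - 6)*(-511 + C) = (-6 + C)*(-511 + C) = (-511 + C)*(-6 + C))
1/(O(820) + c(19*25 + 0)) = 1/((3066 + 820² - 517*820) + 2*(19*25 + 0)) = 1/((3066 + 672400 - 423940) + 2*(475 + 0)) = 1/(251526 + 2*475) = 1/(251526 + 950) = 1/252476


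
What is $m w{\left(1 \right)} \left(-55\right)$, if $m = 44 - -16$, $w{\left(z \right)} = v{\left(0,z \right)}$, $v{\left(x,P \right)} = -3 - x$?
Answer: $9900$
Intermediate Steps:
$w{\left(z \right)} = -3$ ($w{\left(z \right)} = -3 - 0 = -3 + 0 = -3$)
$m = 60$ ($m = 44 + 16 = 60$)
$m w{\left(1 \right)} \left(-55\right) = 60 \left(-3\right) \left(-55\right) = \left(-180\right) \left(-55\right) = 9900$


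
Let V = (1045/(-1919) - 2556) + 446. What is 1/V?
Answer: -101/213165 ≈ -0.00047381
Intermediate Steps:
V = -213165/101 (V = (1045*(-1/1919) - 2556) + 446 = (-55/101 - 2556) + 446 = -258211/101 + 446 = -213165/101 ≈ -2110.5)
1/V = 1/(-213165/101) = -101/213165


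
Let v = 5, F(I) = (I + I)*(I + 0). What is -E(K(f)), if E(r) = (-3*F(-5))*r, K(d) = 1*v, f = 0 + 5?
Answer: 750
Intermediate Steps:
F(I) = 2*I**2 (F(I) = (2*I)*I = 2*I**2)
f = 5
K(d) = 5 (K(d) = 1*5 = 5)
E(r) = -150*r (E(r) = (-6*(-5)**2)*r = (-6*25)*r = (-3*50)*r = -150*r)
-E(K(f)) = -(-150)*5 = -1*(-750) = 750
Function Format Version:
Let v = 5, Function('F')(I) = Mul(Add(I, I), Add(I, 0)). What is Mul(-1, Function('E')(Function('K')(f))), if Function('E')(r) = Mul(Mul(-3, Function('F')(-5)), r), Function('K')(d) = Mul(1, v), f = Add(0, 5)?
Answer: 750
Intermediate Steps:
Function('F')(I) = Mul(2, Pow(I, 2)) (Function('F')(I) = Mul(Mul(2, I), I) = Mul(2, Pow(I, 2)))
f = 5
Function('K')(d) = 5 (Function('K')(d) = Mul(1, 5) = 5)
Function('E')(r) = Mul(-150, r) (Function('E')(r) = Mul(Mul(-3, Mul(2, Pow(-5, 2))), r) = Mul(Mul(-3, Mul(2, 25)), r) = Mul(Mul(-3, 50), r) = Mul(-150, r))
Mul(-1, Function('E')(Function('K')(f))) = Mul(-1, Mul(-150, 5)) = Mul(-1, -750) = 750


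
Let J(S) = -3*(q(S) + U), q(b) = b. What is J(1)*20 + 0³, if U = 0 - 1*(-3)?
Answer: -240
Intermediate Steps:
U = 3 (U = 0 + 3 = 3)
J(S) = -9 - 3*S (J(S) = -3*(S + 3) = -3*(3 + S) = -9 - 3*S)
J(1)*20 + 0³ = (-9 - 3*1)*20 + 0³ = (-9 - 3)*20 + 0 = -12*20 + 0 = -240 + 0 = -240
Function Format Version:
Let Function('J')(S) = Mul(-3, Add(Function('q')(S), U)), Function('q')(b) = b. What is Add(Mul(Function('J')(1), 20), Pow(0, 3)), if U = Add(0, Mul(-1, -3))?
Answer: -240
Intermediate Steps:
U = 3 (U = Add(0, 3) = 3)
Function('J')(S) = Add(-9, Mul(-3, S)) (Function('J')(S) = Mul(-3, Add(S, 3)) = Mul(-3, Add(3, S)) = Add(-9, Mul(-3, S)))
Add(Mul(Function('J')(1), 20), Pow(0, 3)) = Add(Mul(Add(-9, Mul(-3, 1)), 20), Pow(0, 3)) = Add(Mul(Add(-9, -3), 20), 0) = Add(Mul(-12, 20), 0) = Add(-240, 0) = -240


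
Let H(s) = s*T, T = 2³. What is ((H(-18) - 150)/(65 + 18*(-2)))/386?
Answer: -147/5597 ≈ -0.026264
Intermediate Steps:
T = 8
H(s) = 8*s (H(s) = s*8 = 8*s)
((H(-18) - 150)/(65 + 18*(-2)))/386 = ((8*(-18) - 150)/(65 + 18*(-2)))/386 = ((-144 - 150)/(65 - 36))*(1/386) = -294/29*(1/386) = -294*1/29*(1/386) = -294/29*1/386 = -147/5597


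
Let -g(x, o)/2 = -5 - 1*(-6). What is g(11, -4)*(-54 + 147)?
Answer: -186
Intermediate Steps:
g(x, o) = -2 (g(x, o) = -2*(-5 - 1*(-6)) = -2*(-5 + 6) = -2*1 = -2)
g(11, -4)*(-54 + 147) = -2*(-54 + 147) = -2*93 = -186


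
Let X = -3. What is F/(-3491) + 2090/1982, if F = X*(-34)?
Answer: 3547013/3459581 ≈ 1.0253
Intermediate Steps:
F = 102 (F = -3*(-34) = 102)
F/(-3491) + 2090/1982 = 102/(-3491) + 2090/1982 = 102*(-1/3491) + 2090*(1/1982) = -102/3491 + 1045/991 = 3547013/3459581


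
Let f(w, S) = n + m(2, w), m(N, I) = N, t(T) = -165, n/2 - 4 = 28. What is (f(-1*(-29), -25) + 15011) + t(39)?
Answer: 14912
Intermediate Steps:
n = 64 (n = 8 + 2*28 = 8 + 56 = 64)
f(w, S) = 66 (f(w, S) = 64 + 2 = 66)
(f(-1*(-29), -25) + 15011) + t(39) = (66 + 15011) - 165 = 15077 - 165 = 14912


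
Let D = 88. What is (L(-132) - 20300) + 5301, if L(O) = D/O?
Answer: -44999/3 ≈ -15000.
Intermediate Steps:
L(O) = 88/O
(L(-132) - 20300) + 5301 = (88/(-132) - 20300) + 5301 = (88*(-1/132) - 20300) + 5301 = (-⅔ - 20300) + 5301 = -60902/3 + 5301 = -44999/3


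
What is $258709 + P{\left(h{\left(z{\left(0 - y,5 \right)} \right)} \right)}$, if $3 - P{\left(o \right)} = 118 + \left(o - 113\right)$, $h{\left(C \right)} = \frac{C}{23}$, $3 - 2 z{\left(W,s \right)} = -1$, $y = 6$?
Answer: $\frac{5950259}{23} \approx 2.5871 \cdot 10^{5}$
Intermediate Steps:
$z{\left(W,s \right)} = 2$ ($z{\left(W,s \right)} = \frac{3}{2} - - \frac{1}{2} = \frac{3}{2} + \frac{1}{2} = 2$)
$h{\left(C \right)} = \frac{C}{23}$ ($h{\left(C \right)} = C \frac{1}{23} = \frac{C}{23}$)
$P{\left(o \right)} = -2 - o$ ($P{\left(o \right)} = 3 - \left(118 + \left(o - 113\right)\right) = 3 - \left(118 + \left(-113 + o\right)\right) = 3 - \left(5 + o\right) = -2 - o$)
$258709 + P{\left(h{\left(z{\left(0 - y,5 \right)} \right)} \right)} = 258709 - \left(2 + \frac{1}{23} \cdot 2\right) = 258709 - \frac{48}{23} = \frac{5950259}{23}$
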